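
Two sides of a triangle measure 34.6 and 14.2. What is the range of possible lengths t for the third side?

By the triangle inequality, t must be less than 34.6 + 14.2 = 48.8 and greater than |34.6 − 14.2| = 20.4.

20.4 < t < 48.8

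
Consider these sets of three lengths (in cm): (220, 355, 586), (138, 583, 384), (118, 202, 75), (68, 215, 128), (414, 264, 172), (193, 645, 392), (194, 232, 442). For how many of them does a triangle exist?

1

(220,355,586): 220+355 ≤ 586 → not valid
(138,384,583): 138+384 ≤ 583 → not valid
(75,118,202): 75+118 ≤ 202 → not valid
(68,128,215): 68+128 ≤ 215 → not valid
(172,264,414): 172+264 > 414 → valid
(193,392,645): 193+392 ≤ 645 → not valid
(194,232,442): 194+232 ≤ 442 → not valid
1 of the 7 triples forms a triangle.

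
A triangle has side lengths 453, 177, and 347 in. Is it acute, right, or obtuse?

obtuse

Compare the square of the longest side to the sum of squares of the other two: 177² + 347² = 151738 < 205209 = 453².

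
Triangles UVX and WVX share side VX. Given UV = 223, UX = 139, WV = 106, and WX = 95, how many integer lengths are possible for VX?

From triangle UVX: 84 < VX < 362.
From triangle WVX: 11 < VX < 201.
Intersection: 84 < VX < 201, so integers 85 through 200: 116 values.

116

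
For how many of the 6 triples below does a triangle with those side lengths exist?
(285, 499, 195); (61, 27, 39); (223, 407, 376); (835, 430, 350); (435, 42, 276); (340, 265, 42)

(195,285,499): 195+285 ≤ 499 → not valid
(27,39,61): 27+39 > 61 → valid
(223,376,407): 223+376 > 407 → valid
(350,430,835): 350+430 ≤ 835 → not valid
(42,276,435): 42+276 ≤ 435 → not valid
(42,265,340): 42+265 ≤ 340 → not valid
2 of the 6 triples form a triangle.

2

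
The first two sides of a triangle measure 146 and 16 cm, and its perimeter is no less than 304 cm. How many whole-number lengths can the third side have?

20

Triangle inequality: 130 < x < 162. Perimeter ≥ 304 gives x ≥ 304 − 146 − 16 = 142.
So 142 ≤ x < 162; integers 142 through 161: 20 values.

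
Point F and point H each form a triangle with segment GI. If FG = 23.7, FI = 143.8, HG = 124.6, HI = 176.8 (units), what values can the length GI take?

From triangle FGI: |23.7 − 143.8| < GI < 23.7 + 143.8, i.e. 120.1 < GI < 167.5.
From triangle HGI: 52.2 < GI < 301.4.
Both must hold, so GI lies in the intersection.

120.1 < GI < 167.5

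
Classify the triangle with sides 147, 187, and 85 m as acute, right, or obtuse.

obtuse

Compare the square of the longest side to the sum of squares of the other two: 85² + 147² = 28834 < 34969 = 187².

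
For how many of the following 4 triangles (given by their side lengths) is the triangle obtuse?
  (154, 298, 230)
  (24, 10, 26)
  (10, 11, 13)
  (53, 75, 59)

1

(154,298,230): 154²+230² = 76616 < 88804 = 298² → obtuse
(24,10,26): 10²+24² = 676 = 26² → right
(10,11,13): 10²+11² = 221 > 169 = 13² → acute
(53,75,59): 53²+59² = 6290 > 5625 = 75² → acute
1 of the 4 is obtuse.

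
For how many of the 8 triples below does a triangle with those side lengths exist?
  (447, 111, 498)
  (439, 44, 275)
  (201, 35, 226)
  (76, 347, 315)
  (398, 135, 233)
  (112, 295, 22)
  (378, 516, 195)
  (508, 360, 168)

(111,447,498): 111+447 > 498 → valid
(44,275,439): 44+275 ≤ 439 → not valid
(35,201,226): 35+201 > 226 → valid
(76,315,347): 76+315 > 347 → valid
(135,233,398): 135+233 ≤ 398 → not valid
(22,112,295): 22+112 ≤ 295 → not valid
(195,378,516): 195+378 > 516 → valid
(168,360,508): 168+360 > 508 → valid
5 of the 8 triples form a triangle.

5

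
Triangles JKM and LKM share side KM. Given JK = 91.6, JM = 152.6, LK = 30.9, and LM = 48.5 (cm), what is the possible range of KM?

From triangle JKM: |91.6 − 152.6| < KM < 91.6 + 152.6, i.e. 61.0 < KM < 244.2.
From triangle LKM: 17.6 < KM < 79.4.
Both must hold, so KM lies in the intersection.

61.0 < KM < 79.4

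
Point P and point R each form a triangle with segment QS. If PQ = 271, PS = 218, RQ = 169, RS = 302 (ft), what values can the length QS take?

133 < QS < 471

From triangle PQS: |271 − 218| < QS < 271 + 218, i.e. 53 < QS < 489.
From triangle RQS: 133 < QS < 471.
Both must hold, so QS lies in the intersection.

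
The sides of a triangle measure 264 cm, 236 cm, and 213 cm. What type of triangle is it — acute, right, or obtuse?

acute

Compare the square of the longest side to the sum of squares of the other two: 213² + 236² = 101065 > 69696 = 264².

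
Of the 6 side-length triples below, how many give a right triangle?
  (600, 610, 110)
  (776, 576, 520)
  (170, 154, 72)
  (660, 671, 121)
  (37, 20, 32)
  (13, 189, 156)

4

(600,610,110): 110²+600² = 372100 = 610² → right
(776,576,520): 520²+576² = 602176 = 776² → right
(170,154,72): 72²+154² = 28900 = 170² → right
(660,671,121): 121²+660² = 450241 = 671² → right
(37,20,32): 20²+32² = 1424 > 1369 = 37² → acute
(13,189,156): 13+156 ≤ 189, not a triangle
4 of the 6 are right.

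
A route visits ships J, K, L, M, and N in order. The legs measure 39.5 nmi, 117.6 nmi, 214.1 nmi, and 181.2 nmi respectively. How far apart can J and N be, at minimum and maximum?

0 ≤ JN ≤ 552.4 nmi

The maximum is all hops collinear in one direction: 39.5 + 117.6 + 214.1 + 181.2 = 552.4.
The longest hop is 214.1; the others sum to 338.3. Since 214.1 ≤ 338.3, the path can fold back on itself completely, so the minimum distance is 0.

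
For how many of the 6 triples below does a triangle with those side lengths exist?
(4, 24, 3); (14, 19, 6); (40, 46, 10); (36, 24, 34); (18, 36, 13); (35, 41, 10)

4

(3,4,24): 3+4 ≤ 24 → not valid
(6,14,19): 6+14 > 19 → valid
(10,40,46): 10+40 > 46 → valid
(24,34,36): 24+34 > 36 → valid
(13,18,36): 13+18 ≤ 36 → not valid
(10,35,41): 10+35 > 41 → valid
4 of the 6 triples form a triangle.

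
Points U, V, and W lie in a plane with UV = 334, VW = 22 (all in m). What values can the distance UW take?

312 ≤ UW ≤ 356 m

By the triangle inequality, |334 − 22| ≤ UW ≤ 334 + 22.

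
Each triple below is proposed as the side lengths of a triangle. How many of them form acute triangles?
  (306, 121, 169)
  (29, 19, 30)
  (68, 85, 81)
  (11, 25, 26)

3

(306,121,169): 121+169 ≤ 306, not a triangle
(29,19,30): 19²+29² = 1202 > 900 = 30² → acute
(68,85,81): 68²+81² = 11185 > 7225 = 85² → acute
(11,25,26): 11²+25² = 746 > 676 = 26² → acute
3 of the 4 are acute.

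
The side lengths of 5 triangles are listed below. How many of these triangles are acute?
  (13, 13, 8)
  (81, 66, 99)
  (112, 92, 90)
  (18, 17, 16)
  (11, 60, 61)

(13,13,8): 8²+13² = 233 > 169 = 13² → acute
(81,66,99): 66²+81² = 10917 > 9801 = 99² → acute
(112,92,90): 90²+92² = 16564 > 12544 = 112² → acute
(18,17,16): 16²+17² = 545 > 324 = 18² → acute
(11,60,61): 11²+60² = 3721 = 61² → right
4 of the 5 are acute.

4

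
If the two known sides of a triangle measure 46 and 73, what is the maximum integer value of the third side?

118

The third side must be strictly less than 46 + 73 = 119.
The largest integer below 119 is 118.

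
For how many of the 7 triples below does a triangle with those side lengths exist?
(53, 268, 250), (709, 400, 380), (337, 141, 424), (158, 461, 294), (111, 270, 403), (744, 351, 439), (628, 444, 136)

4

(53,250,268): 53+250 > 268 → valid
(380,400,709): 380+400 > 709 → valid
(141,337,424): 141+337 > 424 → valid
(158,294,461): 158+294 ≤ 461 → not valid
(111,270,403): 111+270 ≤ 403 → not valid
(351,439,744): 351+439 > 744 → valid
(136,444,628): 136+444 ≤ 628 → not valid
4 of the 7 triples form a triangle.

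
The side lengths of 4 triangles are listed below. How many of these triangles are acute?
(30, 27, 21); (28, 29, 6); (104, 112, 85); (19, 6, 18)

2

(30,27,21): 21²+27² = 1170 > 900 = 30² → acute
(28,29,6): 6²+28² = 820 < 841 = 29² → obtuse
(104,112,85): 85²+104² = 18041 > 12544 = 112² → acute
(19,6,18): 6²+18² = 360 < 361 = 19² → obtuse
2 of the 4 are acute.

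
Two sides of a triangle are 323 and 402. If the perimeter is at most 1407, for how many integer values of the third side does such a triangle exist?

Triangle inequality: 79 < x < 725. Perimeter ≤ 1407 gives x ≤ 1407 − 323 − 402 = 682.
So 79 < x ≤ 682; integers 80 through 682: 603 values.

603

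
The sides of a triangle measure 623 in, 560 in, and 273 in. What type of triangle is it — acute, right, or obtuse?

Compare the square of the longest side to the sum of squares of the other two: 273² + 560² = 388129 = 623².

right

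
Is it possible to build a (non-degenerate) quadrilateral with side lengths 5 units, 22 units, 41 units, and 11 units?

For a quadrilateral, each side must be shorter than the sum of the others.
Here the longest side is 41, but the remaining 3 sides sum to only 38.

No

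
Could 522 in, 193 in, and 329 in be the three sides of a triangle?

No

The two shorter sides sum to 522, exactly equal to the longest side 522.
That gives only a degenerate (flat) triangle — the inequality must be strict.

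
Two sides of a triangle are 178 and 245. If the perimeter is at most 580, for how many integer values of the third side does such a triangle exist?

90

Triangle inequality: 67 < x < 423. Perimeter ≤ 580 gives x ≤ 580 − 178 − 245 = 157.
So 67 < x ≤ 157; integers 68 through 157: 90 values.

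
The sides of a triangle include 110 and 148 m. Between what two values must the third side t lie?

By the triangle inequality, t must be less than 110 + 148 = 258 and greater than |110 − 148| = 38.

38 < t < 258 (m)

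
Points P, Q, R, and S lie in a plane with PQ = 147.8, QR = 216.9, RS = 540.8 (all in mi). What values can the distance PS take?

176.1 ≤ PS ≤ 905.5 mi

The maximum is all hops collinear in one direction: 147.8 + 216.9 + 540.8 = 905.5.
The longest hop is 540.8; the others sum to 364.7. Folding the others back against it leaves at least 540.8 − 364.7 = 176.1.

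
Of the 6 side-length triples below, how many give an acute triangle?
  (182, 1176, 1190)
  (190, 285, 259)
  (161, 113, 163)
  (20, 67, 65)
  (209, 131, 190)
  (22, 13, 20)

5

(182,1176,1190): 182²+1176² = 1416100 = 1190² → right
(190,285,259): 190²+259² = 103181 > 81225 = 285² → acute
(161,113,163): 113²+161² = 38690 > 26569 = 163² → acute
(20,67,65): 20²+65² = 4625 > 4489 = 67² → acute
(209,131,190): 131²+190² = 53261 > 43681 = 209² → acute
(22,13,20): 13²+20² = 569 > 484 = 22² → acute
5 of the 6 are acute.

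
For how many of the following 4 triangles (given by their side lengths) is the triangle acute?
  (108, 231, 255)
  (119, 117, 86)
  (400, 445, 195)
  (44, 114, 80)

1

(108,231,255): 108²+231² = 65025 = 255² → right
(119,117,86): 86²+117² = 21085 > 14161 = 119² → acute
(400,445,195): 195²+400² = 198025 = 445² → right
(44,114,80): 44²+80² = 8336 < 12996 = 114² → obtuse
1 of the 4 is acute.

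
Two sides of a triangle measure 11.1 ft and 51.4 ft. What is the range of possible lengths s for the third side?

40.3 < s < 62.5

By the triangle inequality, s must be less than 11.1 + 51.4 = 62.5 and greater than |11.1 − 51.4| = 40.3.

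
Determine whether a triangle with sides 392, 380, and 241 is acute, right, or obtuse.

acute

Compare the square of the longest side to the sum of squares of the other two: 241² + 380² = 202481 > 153664 = 392².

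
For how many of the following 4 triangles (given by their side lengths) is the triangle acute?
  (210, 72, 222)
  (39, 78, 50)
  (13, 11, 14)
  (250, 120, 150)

(210,72,222): 72²+210² = 49284 = 222² → right
(39,78,50): 39²+50² = 4021 < 6084 = 78² → obtuse
(13,11,14): 11²+13² = 290 > 196 = 14² → acute
(250,120,150): 120²+150² = 36900 < 62500 = 250² → obtuse
1 of the 4 is acute.

1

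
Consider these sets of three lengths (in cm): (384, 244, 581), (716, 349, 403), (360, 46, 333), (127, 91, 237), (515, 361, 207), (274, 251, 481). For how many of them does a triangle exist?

(244,384,581): 244+384 > 581 → valid
(349,403,716): 349+403 > 716 → valid
(46,333,360): 46+333 > 360 → valid
(91,127,237): 91+127 ≤ 237 → not valid
(207,361,515): 207+361 > 515 → valid
(251,274,481): 251+274 > 481 → valid
5 of the 6 triples form a triangle.

5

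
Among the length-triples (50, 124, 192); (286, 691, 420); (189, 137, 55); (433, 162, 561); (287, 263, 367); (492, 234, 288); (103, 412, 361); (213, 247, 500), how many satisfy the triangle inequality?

(50,124,192): 50+124 ≤ 192 → not valid
(286,420,691): 286+420 > 691 → valid
(55,137,189): 55+137 > 189 → valid
(162,433,561): 162+433 > 561 → valid
(263,287,367): 263+287 > 367 → valid
(234,288,492): 234+288 > 492 → valid
(103,361,412): 103+361 > 412 → valid
(213,247,500): 213+247 ≤ 500 → not valid
6 of the 8 triples form a triangle.

6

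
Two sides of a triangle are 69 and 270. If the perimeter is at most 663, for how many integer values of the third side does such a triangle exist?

123

Triangle inequality: 201 < x < 339. Perimeter ≤ 663 gives x ≤ 663 − 69 − 270 = 324.
So 201 < x ≤ 324; integers 202 through 324: 123 values.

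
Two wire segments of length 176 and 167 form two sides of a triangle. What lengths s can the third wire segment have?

9 < s < 343

By the triangle inequality, s must be less than 176 + 167 = 343 and greater than |176 − 167| = 9.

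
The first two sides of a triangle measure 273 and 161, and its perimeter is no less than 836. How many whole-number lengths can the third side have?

32

Triangle inequality: 112 < x < 434. Perimeter ≥ 836 gives x ≥ 836 − 273 − 161 = 402.
So 402 ≤ x < 434; integers 402 through 433: 32 values.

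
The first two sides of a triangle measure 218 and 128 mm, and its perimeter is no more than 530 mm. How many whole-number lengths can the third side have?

Triangle inequality: 90 < x < 346. Perimeter ≤ 530 gives x ≤ 530 − 218 − 128 = 184.
So 90 < x ≤ 184; integers 91 through 184: 94 values.

94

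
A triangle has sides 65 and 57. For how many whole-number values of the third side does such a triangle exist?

The third side lies in the open interval (8, 122).
Integers from 9 to 121 inclusive: 121 − 9 + 1 = 113.

113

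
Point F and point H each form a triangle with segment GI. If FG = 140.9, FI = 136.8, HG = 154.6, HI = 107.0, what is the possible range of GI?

From triangle FGI: |140.9 − 136.8| < GI < 140.9 + 136.8, i.e. 4.1 < GI < 277.7.
From triangle HGI: 47.6 < GI < 261.6.
Both must hold, so GI lies in the intersection.

47.6 < GI < 261.6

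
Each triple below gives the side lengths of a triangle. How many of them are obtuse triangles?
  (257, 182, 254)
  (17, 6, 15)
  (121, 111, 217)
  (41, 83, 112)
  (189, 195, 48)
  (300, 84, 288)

3

(257,182,254): 182²+254² = 97640 > 66049 = 257² → acute
(17,6,15): 6²+15² = 261 < 289 = 17² → obtuse
(121,111,217): 111²+121² = 26962 < 47089 = 217² → obtuse
(41,83,112): 41²+83² = 8570 < 12544 = 112² → obtuse
(189,195,48): 48²+189² = 38025 = 195² → right
(300,84,288): 84²+288² = 90000 = 300² → right
3 of the 6 are obtuse.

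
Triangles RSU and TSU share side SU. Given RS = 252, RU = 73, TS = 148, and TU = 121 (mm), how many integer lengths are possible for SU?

From triangle RSU: 179 < SU < 325.
From triangle TSU: 27 < SU < 269.
Intersection: 179 < SU < 269, so integers 180 through 268: 89 values.

89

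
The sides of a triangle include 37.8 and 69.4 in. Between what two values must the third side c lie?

By the triangle inequality, c must be less than 37.8 + 69.4 = 107.2 and greater than |37.8 − 69.4| = 31.6.

31.6 < c < 107.2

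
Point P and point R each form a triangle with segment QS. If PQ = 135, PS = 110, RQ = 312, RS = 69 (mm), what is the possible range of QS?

243 < QS < 245

From triangle PQS: |135 − 110| < QS < 135 + 110, i.e. 25 < QS < 245.
From triangle RQS: 243 < QS < 381.
Both must hold, so QS lies in the intersection.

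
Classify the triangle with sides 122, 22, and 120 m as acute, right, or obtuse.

right

Compare the square of the longest side to the sum of squares of the other two: 22² + 120² = 14884 = 122².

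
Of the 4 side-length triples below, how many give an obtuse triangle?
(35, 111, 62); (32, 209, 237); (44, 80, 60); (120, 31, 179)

2

(35,111,62): 35+62 ≤ 111, not a triangle
(32,209,237): 32²+209² = 44705 < 56169 = 237² → obtuse
(44,80,60): 44²+60² = 5536 < 6400 = 80² → obtuse
(120,31,179): 31+120 ≤ 179, not a triangle
2 of the 4 are obtuse.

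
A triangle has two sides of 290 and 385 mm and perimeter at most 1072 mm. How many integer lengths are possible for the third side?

302

Triangle inequality: 95 < x < 675. Perimeter ≤ 1072 gives x ≤ 1072 − 290 − 385 = 397.
So 95 < x ≤ 397; integers 96 through 397: 302 values.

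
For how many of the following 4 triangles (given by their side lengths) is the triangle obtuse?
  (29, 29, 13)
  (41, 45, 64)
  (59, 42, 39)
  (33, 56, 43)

(29,29,13): 13²+29² = 1010 > 841 = 29² → acute
(41,45,64): 41²+45² = 3706 < 4096 = 64² → obtuse
(59,42,39): 39²+42² = 3285 < 3481 = 59² → obtuse
(33,56,43): 33²+43² = 2938 < 3136 = 56² → obtuse
3 of the 4 are obtuse.

3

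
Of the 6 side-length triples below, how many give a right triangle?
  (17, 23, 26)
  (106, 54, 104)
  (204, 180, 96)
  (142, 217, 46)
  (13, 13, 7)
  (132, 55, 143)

2

(17,23,26): 17²+23² = 818 > 676 = 26² → acute
(106,54,104): 54²+104² = 13732 > 11236 = 106² → acute
(204,180,96): 96²+180² = 41616 = 204² → right
(142,217,46): 46+142 ≤ 217, not a triangle
(13,13,7): 7²+13² = 218 > 169 = 13² → acute
(132,55,143): 55²+132² = 20449 = 143² → right
2 of the 6 are right.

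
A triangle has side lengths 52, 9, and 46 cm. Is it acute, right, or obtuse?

Compare the square of the longest side to the sum of squares of the other two: 9² + 46² = 2197 < 2704 = 52².

obtuse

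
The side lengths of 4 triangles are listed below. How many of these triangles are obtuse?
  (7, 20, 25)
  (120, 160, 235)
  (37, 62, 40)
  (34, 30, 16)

(7,20,25): 7²+20² = 449 < 625 = 25² → obtuse
(120,160,235): 120²+160² = 40000 < 55225 = 235² → obtuse
(37,62,40): 37²+40² = 2969 < 3844 = 62² → obtuse
(34,30,16): 16²+30² = 1156 = 34² → right
3 of the 4 are obtuse.

3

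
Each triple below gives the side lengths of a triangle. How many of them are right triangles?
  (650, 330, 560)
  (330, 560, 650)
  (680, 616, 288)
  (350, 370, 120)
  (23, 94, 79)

4

(650,330,560): 330²+560² = 422500 = 650² → right
(330,560,650): 330²+560² = 422500 = 650² → right
(680,616,288): 288²+616² = 462400 = 680² → right
(350,370,120): 120²+350² = 136900 = 370² → right
(23,94,79): 23²+79² = 6770 < 8836 = 94² → obtuse
4 of the 5 are right.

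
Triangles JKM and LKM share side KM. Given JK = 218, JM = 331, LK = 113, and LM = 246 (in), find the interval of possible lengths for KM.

133 < KM < 359

From triangle JKM: |218 − 331| < KM < 218 + 331, i.e. 113 < KM < 549.
From triangle LKM: 133 < KM < 359.
Both must hold, so KM lies in the intersection.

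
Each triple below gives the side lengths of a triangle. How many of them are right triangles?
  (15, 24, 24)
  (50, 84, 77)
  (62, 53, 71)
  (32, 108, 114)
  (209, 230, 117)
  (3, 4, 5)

1

(15,24,24): 15²+24² = 801 > 576 = 24² → acute
(50,84,77): 50²+77² = 8429 > 7056 = 84² → acute
(62,53,71): 53²+62² = 6653 > 5041 = 71² → acute
(32,108,114): 32²+108² = 12688 < 12996 = 114² → obtuse
(209,230,117): 117²+209² = 57370 > 52900 = 230² → acute
(3,4,5): 3²+4² = 25 = 5² → right
1 of the 6 is right.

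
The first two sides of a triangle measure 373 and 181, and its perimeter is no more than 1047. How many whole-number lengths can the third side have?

301

Triangle inequality: 192 < x < 554. Perimeter ≤ 1047 gives x ≤ 1047 − 373 − 181 = 493.
So 192 < x ≤ 493; integers 193 through 493: 301 values.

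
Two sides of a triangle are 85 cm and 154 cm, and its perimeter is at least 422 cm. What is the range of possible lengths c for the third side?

183 ≤ c < 239 cm

Triangle inequality alone gives 69 < c < 239.
The perimeter condition gives c ≥ 422 − 85 − 154 = 183.
Intersecting the two: 183 ≤ c < 239.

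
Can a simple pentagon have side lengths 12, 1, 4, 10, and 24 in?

A pentagon exists iff every side is shorter than the sum of the others — equivalently, the longest side is less than the sum of the rest.
Longest side 24 < 27 (sum of the remaining 4), so yes.

Yes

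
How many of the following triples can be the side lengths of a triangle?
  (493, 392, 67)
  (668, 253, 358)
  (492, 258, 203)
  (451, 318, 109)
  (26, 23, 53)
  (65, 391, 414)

1

(67,392,493): 67+392 ≤ 493 → not valid
(253,358,668): 253+358 ≤ 668 → not valid
(203,258,492): 203+258 ≤ 492 → not valid
(109,318,451): 109+318 ≤ 451 → not valid
(23,26,53): 23+26 ≤ 53 → not valid
(65,391,414): 65+391 > 414 → valid
1 of the 6 triples forms a triangle.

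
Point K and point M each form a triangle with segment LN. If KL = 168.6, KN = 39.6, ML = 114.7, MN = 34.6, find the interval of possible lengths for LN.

From triangle KLN: |168.6 − 39.6| < LN < 168.6 + 39.6, i.e. 129.0 < LN < 208.2.
From triangle MLN: 80.1 < LN < 149.3.
Both must hold, so LN lies in the intersection.

129.0 < LN < 149.3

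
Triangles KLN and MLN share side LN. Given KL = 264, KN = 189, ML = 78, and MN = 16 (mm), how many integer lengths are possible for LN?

From triangle KLN: 75 < LN < 453.
From triangle MLN: 62 < LN < 94.
Intersection: 75 < LN < 94, so integers 76 through 93: 18 values.

18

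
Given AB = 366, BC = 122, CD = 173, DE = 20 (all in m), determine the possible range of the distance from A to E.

The maximum is all hops collinear in one direction: 366 + 122 + 173 + 20 = 681.
The longest hop is 366; the others sum to 315. Folding the others back against it leaves at least 366 − 315 = 51.

51 ≤ AE ≤ 681 m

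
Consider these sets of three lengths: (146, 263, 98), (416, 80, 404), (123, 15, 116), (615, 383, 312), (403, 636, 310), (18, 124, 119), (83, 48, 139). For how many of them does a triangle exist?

(98,146,263): 98+146 ≤ 263 → not valid
(80,404,416): 80+404 > 416 → valid
(15,116,123): 15+116 > 123 → valid
(312,383,615): 312+383 > 615 → valid
(310,403,636): 310+403 > 636 → valid
(18,119,124): 18+119 > 124 → valid
(48,83,139): 48+83 ≤ 139 → not valid
5 of the 7 triples form a triangle.

5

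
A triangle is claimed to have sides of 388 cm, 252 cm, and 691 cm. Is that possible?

The longest side is 691, but the other two sum to only 640.
640 < 691, so the triangle inequality fails.

No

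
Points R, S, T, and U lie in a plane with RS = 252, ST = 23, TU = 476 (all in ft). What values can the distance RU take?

201 ≤ RU ≤ 751 ft

The maximum is all hops collinear in one direction: 252 + 23 + 476 = 751.
The longest hop is 476; the others sum to 275. Folding the others back against it leaves at least 476 − 275 = 201.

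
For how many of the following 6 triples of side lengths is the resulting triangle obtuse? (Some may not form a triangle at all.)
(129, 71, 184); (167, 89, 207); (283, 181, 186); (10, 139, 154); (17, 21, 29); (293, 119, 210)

5

(129,71,184): 71²+129² = 21682 < 33856 = 184² → obtuse
(167,89,207): 89²+167² = 35810 < 42849 = 207² → obtuse
(283,181,186): 181²+186² = 67357 < 80089 = 283² → obtuse
(10,139,154): 10+139 ≤ 154, not a triangle
(17,21,29): 17²+21² = 730 < 841 = 29² → obtuse
(293,119,210): 119²+210² = 58261 < 85849 = 293² → obtuse
5 of the 6 are obtuse.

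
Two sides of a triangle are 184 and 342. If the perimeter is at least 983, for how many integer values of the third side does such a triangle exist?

69

Triangle inequality: 158 < x < 526. Perimeter ≥ 983 gives x ≥ 983 − 184 − 342 = 457.
So 457 ≤ x < 526; integers 457 through 525: 69 values.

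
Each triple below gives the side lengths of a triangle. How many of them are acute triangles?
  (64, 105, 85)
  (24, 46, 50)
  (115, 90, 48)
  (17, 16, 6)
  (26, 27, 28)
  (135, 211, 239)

5

(64,105,85): 64²+85² = 11321 > 11025 = 105² → acute
(24,46,50): 24²+46² = 2692 > 2500 = 50² → acute
(115,90,48): 48²+90² = 10404 < 13225 = 115² → obtuse
(17,16,6): 6²+16² = 292 > 289 = 17² → acute
(26,27,28): 26²+27² = 1405 > 784 = 28² → acute
(135,211,239): 135²+211² = 62746 > 57121 = 239² → acute
5 of the 6 are acute.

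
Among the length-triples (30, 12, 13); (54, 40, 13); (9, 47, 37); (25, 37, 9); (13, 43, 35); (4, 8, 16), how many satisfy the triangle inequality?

(12,13,30): 12+13 ≤ 30 → not valid
(13,40,54): 13+40 ≤ 54 → not valid
(9,37,47): 9+37 ≤ 47 → not valid
(9,25,37): 9+25 ≤ 37 → not valid
(13,35,43): 13+35 > 43 → valid
(4,8,16): 4+8 ≤ 16 → not valid
1 of the 6 triples forms a triangle.

1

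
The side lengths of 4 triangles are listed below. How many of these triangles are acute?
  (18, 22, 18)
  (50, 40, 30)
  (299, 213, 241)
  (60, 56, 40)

(18,22,18): 18²+18² = 648 > 484 = 22² → acute
(50,40,30): 30²+40² = 2500 = 50² → right
(299,213,241): 213²+241² = 103450 > 89401 = 299² → acute
(60,56,40): 40²+56² = 4736 > 3600 = 60² → acute
3 of the 4 are acute.

3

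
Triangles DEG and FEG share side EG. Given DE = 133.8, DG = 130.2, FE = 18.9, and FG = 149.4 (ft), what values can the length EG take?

From triangle DEG: |133.8 − 130.2| < EG < 133.8 + 130.2, i.e. 3.6 < EG < 264.0.
From triangle FEG: 130.5 < EG < 168.3.
Both must hold, so EG lies in the intersection.

130.5 < EG < 168.3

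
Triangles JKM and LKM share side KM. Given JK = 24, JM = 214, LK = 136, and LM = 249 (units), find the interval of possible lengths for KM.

190 < KM < 238

From triangle JKM: |24 − 214| < KM < 24 + 214, i.e. 190 < KM < 238.
From triangle LKM: 113 < KM < 385.
Both must hold, so KM lies in the intersection.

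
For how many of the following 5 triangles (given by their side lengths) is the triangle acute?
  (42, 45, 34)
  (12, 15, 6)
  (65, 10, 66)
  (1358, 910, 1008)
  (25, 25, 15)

2

(42,45,34): 34²+42² = 2920 > 2025 = 45² → acute
(12,15,6): 6²+12² = 180 < 225 = 15² → obtuse
(65,10,66): 10²+65² = 4325 < 4356 = 66² → obtuse
(1358,910,1008): 910²+1008² = 1844164 = 1358² → right
(25,25,15): 15²+25² = 850 > 625 = 25² → acute
2 of the 5 are acute.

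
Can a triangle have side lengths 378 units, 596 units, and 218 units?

The two shorter sides sum to 596, exactly equal to the longest side 596.
That gives only a degenerate (flat) triangle — the inequality must be strict.

No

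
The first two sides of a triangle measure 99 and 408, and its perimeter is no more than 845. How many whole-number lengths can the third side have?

29

Triangle inequality: 309 < x < 507. Perimeter ≤ 845 gives x ≤ 845 − 99 − 408 = 338.
So 309 < x ≤ 338; integers 310 through 338: 29 values.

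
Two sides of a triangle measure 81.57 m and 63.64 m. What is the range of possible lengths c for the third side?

By the triangle inequality, c must be less than 81.57 + 63.64 = 145.21 and greater than |81.57 − 63.64| = 17.93.

17.93 < c < 145.21 (m)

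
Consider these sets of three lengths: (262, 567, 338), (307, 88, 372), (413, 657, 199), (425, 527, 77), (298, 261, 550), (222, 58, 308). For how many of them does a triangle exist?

3

(262,338,567): 262+338 > 567 → valid
(88,307,372): 88+307 > 372 → valid
(199,413,657): 199+413 ≤ 657 → not valid
(77,425,527): 77+425 ≤ 527 → not valid
(261,298,550): 261+298 > 550 → valid
(58,222,308): 58+222 ≤ 308 → not valid
3 of the 6 triples form a triangle.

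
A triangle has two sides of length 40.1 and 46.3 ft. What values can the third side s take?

By the triangle inequality, s must be less than 40.1 + 46.3 = 86.4 and greater than |40.1 − 46.3| = 6.2.

6.2 < s < 86.4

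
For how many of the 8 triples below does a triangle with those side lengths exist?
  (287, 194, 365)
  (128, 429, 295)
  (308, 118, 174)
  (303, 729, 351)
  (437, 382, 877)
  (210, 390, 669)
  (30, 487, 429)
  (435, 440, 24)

2

(194,287,365): 194+287 > 365 → valid
(128,295,429): 128+295 ≤ 429 → not valid
(118,174,308): 118+174 ≤ 308 → not valid
(303,351,729): 303+351 ≤ 729 → not valid
(382,437,877): 382+437 ≤ 877 → not valid
(210,390,669): 210+390 ≤ 669 → not valid
(30,429,487): 30+429 ≤ 487 → not valid
(24,435,440): 24+435 > 440 → valid
2 of the 8 triples form a triangle.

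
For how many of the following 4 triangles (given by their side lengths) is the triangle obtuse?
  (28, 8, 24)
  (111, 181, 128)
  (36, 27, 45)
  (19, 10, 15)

3

(28,8,24): 8²+24² = 640 < 784 = 28² → obtuse
(111,181,128): 111²+128² = 28705 < 32761 = 181² → obtuse
(36,27,45): 27²+36² = 2025 = 45² → right
(19,10,15): 10²+15² = 325 < 361 = 19² → obtuse
3 of the 4 are obtuse.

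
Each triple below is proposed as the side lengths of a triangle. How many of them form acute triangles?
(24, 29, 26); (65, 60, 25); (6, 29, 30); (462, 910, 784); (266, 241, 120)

(24,29,26): 24²+26² = 1252 > 841 = 29² → acute
(65,60,25): 25²+60² = 4225 = 65² → right
(6,29,30): 6²+29² = 877 < 900 = 30² → obtuse
(462,910,784): 462²+784² = 828100 = 910² → right
(266,241,120): 120²+241² = 72481 > 70756 = 266² → acute
2 of the 5 are acute.

2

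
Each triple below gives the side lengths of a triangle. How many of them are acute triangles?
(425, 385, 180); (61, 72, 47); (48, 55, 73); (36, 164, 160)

(425,385,180): 180²+385² = 180625 = 425² → right
(61,72,47): 47²+61² = 5930 > 5184 = 72² → acute
(48,55,73): 48²+55² = 5329 = 73² → right
(36,164,160): 36²+160² = 26896 = 164² → right
1 of the 4 is acute.

1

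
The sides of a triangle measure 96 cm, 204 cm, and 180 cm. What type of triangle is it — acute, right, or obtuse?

Compare the square of the longest side to the sum of squares of the other two: 96² + 180² = 41616 = 204².

right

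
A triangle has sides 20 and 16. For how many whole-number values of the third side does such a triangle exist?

31

The third side lies in the open interval (4, 36).
Integers from 5 to 35 inclusive: 35 − 5 + 1 = 31.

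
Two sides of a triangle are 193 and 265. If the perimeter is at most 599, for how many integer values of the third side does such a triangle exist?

69

Triangle inequality: 72 < x < 458. Perimeter ≤ 599 gives x ≤ 599 − 193 − 265 = 141.
So 72 < x ≤ 141; integers 73 through 141: 69 values.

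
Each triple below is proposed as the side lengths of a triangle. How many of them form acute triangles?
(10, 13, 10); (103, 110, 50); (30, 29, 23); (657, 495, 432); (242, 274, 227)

(10,13,10): 10²+10² = 200 > 169 = 13² → acute
(103,110,50): 50²+103² = 13109 > 12100 = 110² → acute
(30,29,23): 23²+29² = 1370 > 900 = 30² → acute
(657,495,432): 432²+495² = 431649 = 657² → right
(242,274,227): 227²+242² = 110093 > 75076 = 274² → acute
4 of the 5 are acute.

4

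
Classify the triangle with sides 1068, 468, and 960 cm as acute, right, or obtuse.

Compare the square of the longest side to the sum of squares of the other two: 468² + 960² = 1140624 = 1068².

right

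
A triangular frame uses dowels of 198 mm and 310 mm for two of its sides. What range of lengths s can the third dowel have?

By the triangle inequality, s must be less than 198 + 310 = 508 and greater than |198 − 310| = 112.

112 < s < 508 (mm)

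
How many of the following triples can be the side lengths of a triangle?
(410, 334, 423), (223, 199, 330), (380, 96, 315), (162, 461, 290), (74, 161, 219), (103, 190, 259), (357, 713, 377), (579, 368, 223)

(334,410,423): 334+410 > 423 → valid
(199,223,330): 199+223 > 330 → valid
(96,315,380): 96+315 > 380 → valid
(162,290,461): 162+290 ≤ 461 → not valid
(74,161,219): 74+161 > 219 → valid
(103,190,259): 103+190 > 259 → valid
(357,377,713): 357+377 > 713 → valid
(223,368,579): 223+368 > 579 → valid
7 of the 8 triples form a triangle.

7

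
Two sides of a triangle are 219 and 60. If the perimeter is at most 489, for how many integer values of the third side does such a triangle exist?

Triangle inequality: 159 < x < 279. Perimeter ≤ 489 gives x ≤ 489 − 219 − 60 = 210.
So 159 < x ≤ 210; integers 160 through 210: 51 values.

51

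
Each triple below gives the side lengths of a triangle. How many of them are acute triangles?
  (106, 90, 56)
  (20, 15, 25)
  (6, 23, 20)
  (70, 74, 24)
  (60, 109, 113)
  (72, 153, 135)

(106,90,56): 56²+90² = 11236 = 106² → right
(20,15,25): 15²+20² = 625 = 25² → right
(6,23,20): 6²+20² = 436 < 529 = 23² → obtuse
(70,74,24): 24²+70² = 5476 = 74² → right
(60,109,113): 60²+109² = 15481 > 12769 = 113² → acute
(72,153,135): 72²+135² = 23409 = 153² → right
1 of the 6 is acute.

1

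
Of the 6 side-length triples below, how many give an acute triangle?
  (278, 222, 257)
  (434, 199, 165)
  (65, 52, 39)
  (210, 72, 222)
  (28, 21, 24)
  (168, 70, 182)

2

(278,222,257): 222²+257² = 115333 > 77284 = 278² → acute
(434,199,165): 165+199 ≤ 434, not a triangle
(65,52,39): 39²+52² = 4225 = 65² → right
(210,72,222): 72²+210² = 49284 = 222² → right
(28,21,24): 21²+24² = 1017 > 784 = 28² → acute
(168,70,182): 70²+168² = 33124 = 182² → right
2 of the 6 are acute.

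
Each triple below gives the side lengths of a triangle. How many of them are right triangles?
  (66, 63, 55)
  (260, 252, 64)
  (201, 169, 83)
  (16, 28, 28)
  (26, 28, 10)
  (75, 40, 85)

2

(66,63,55): 55²+63² = 6994 > 4356 = 66² → acute
(260,252,64): 64²+252² = 67600 = 260² → right
(201,169,83): 83²+169² = 35450 < 40401 = 201² → obtuse
(16,28,28): 16²+28² = 1040 > 784 = 28² → acute
(26,28,10): 10²+26² = 776 < 784 = 28² → obtuse
(75,40,85): 40²+75² = 7225 = 85² → right
2 of the 6 are right.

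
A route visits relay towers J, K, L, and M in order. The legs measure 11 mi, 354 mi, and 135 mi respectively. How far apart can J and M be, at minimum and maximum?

208 ≤ JM ≤ 500 mi

The maximum is all hops collinear in one direction: 11 + 354 + 135 = 500.
The longest hop is 354; the others sum to 146. Folding the others back against it leaves at least 354 − 146 = 208.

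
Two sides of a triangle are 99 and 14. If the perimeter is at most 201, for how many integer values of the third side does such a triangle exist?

Triangle inequality: 85 < x < 113. Perimeter ≤ 201 gives x ≤ 201 − 99 − 14 = 88.
So 85 < x ≤ 88; integers 86 through 88: 3 values.

3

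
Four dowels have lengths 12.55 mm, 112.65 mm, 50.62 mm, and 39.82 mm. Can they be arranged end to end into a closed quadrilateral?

For a quadrilateral, each side must be shorter than the sum of the others.
Here the longest side is 112.65, but the remaining 3 sides sum to only 102.99.

No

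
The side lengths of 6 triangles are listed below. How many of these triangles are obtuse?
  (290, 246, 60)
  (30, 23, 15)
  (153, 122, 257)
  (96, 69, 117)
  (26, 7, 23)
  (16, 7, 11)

5

(290,246,60): 60²+246² = 64116 < 84100 = 290² → obtuse
(30,23,15): 15²+23² = 754 < 900 = 30² → obtuse
(153,122,257): 122²+153² = 38293 < 66049 = 257² → obtuse
(96,69,117): 69²+96² = 13977 > 13689 = 117² → acute
(26,7,23): 7²+23² = 578 < 676 = 26² → obtuse
(16,7,11): 7²+11² = 170 < 256 = 16² → obtuse
5 of the 6 are obtuse.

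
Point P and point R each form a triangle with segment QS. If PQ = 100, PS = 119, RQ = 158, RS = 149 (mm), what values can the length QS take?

19 < QS < 219

From triangle PQS: |100 − 119| < QS < 100 + 119, i.e. 19 < QS < 219.
From triangle RQS: 9 < QS < 307.
Both must hold, so QS lies in the intersection.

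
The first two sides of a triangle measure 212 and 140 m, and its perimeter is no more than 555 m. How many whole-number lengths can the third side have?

131

Triangle inequality: 72 < x < 352. Perimeter ≤ 555 gives x ≤ 555 − 212 − 140 = 203.
So 72 < x ≤ 203; integers 73 through 203: 131 values.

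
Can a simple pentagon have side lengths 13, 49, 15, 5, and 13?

No

For a pentagon, each side must be shorter than the sum of the others.
Here the longest side is 49, but the remaining 4 sides sum to only 46.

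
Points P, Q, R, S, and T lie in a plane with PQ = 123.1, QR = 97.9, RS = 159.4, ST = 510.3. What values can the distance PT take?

The maximum is all hops collinear in one direction: 123.1 + 97.9 + 159.4 + 510.3 = 890.7.
The longest hop is 510.3; the others sum to 380.4. Folding the others back against it leaves at least 510.3 − 380.4 = 129.9.

129.9 ≤ PT ≤ 890.7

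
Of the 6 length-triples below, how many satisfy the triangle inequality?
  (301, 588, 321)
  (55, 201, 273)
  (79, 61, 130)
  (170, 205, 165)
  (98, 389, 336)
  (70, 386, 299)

(301,321,588): 301+321 > 588 → valid
(55,201,273): 55+201 ≤ 273 → not valid
(61,79,130): 61+79 > 130 → valid
(165,170,205): 165+170 > 205 → valid
(98,336,389): 98+336 > 389 → valid
(70,299,386): 70+299 ≤ 386 → not valid
4 of the 6 triples form a triangle.

4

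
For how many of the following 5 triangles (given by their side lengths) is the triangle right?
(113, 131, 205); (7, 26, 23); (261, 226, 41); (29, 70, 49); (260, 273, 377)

(113,131,205): 113²+131² = 29930 < 42025 = 205² → obtuse
(7,26,23): 7²+23² = 578 < 676 = 26² → obtuse
(261,226,41): 41²+226² = 52757 < 68121 = 261² → obtuse
(29,70,49): 29²+49² = 3242 < 4900 = 70² → obtuse
(260,273,377): 260²+273² = 142129 = 377² → right
1 of the 5 is right.

1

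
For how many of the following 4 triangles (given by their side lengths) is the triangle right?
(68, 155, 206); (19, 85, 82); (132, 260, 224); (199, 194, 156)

(68,155,206): 68²+155² = 28649 < 42436 = 206² → obtuse
(19,85,82): 19²+82² = 7085 < 7225 = 85² → obtuse
(132,260,224): 132²+224² = 67600 = 260² → right
(199,194,156): 156²+194² = 61972 > 39601 = 199² → acute
1 of the 4 is right.

1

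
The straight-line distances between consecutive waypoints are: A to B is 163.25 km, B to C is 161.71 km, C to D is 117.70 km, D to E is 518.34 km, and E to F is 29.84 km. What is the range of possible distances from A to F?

45.84 ≤ AF ≤ 990.84 km

The maximum is all hops collinear in one direction: 163.25 + 161.71 + 117.70 + 518.34 + 29.84 = 990.84.
The longest hop is 518.34; the others sum to 472.50. Folding the others back against it leaves at least 518.34 − 472.50 = 45.84.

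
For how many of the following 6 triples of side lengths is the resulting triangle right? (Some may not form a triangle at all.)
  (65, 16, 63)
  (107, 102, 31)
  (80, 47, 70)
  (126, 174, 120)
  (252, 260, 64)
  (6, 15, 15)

(65,16,63): 16²+63² = 4225 = 65² → right
(107,102,31): 31²+102² = 11365 < 11449 = 107² → obtuse
(80,47,70): 47²+70² = 7109 > 6400 = 80² → acute
(126,174,120): 120²+126² = 30276 = 174² → right
(252,260,64): 64²+252² = 67600 = 260² → right
(6,15,15): 6²+15² = 261 > 225 = 15² → acute
3 of the 6 are right.

3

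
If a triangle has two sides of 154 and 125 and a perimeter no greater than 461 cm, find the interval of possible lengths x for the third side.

Triangle inequality alone gives 29 < x < 279.
The perimeter condition gives x ≤ 461 − 154 − 125 = 182.
Intersecting the two: 29 < x ≤ 182.

29 < x ≤ 182 cm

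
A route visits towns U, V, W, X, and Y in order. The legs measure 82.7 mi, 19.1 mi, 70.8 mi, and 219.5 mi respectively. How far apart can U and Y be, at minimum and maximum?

46.9 ≤ UY ≤ 392.1 mi

The maximum is all hops collinear in one direction: 82.7 + 19.1 + 70.8 + 219.5 = 392.1.
The longest hop is 219.5; the others sum to 172.6. Folding the others back against it leaves at least 219.5 − 172.6 = 46.9.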